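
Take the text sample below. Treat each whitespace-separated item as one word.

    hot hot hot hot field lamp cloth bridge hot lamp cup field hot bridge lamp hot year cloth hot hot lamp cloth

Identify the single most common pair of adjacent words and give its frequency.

"hot hot", 4 times

Bigram frequencies (highest first):
  hot hot: 4
  lamp cloth: 2
  hot lamp: 2
  hot field: 1
  field lamp: 1
  cloth bridge: 1
  … (10 more, each ≤ 1)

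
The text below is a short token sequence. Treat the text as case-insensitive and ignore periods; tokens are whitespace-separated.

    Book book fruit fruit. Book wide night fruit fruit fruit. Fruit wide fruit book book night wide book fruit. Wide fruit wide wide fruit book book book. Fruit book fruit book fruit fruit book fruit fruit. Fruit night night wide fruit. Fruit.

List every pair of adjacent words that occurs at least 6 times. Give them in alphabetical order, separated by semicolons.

book fruit; fruit book; fruit fruit

Bigram counts meeting the condition (at least 6 times):
  book fruit: 6
  fruit book: 6
  fruit fruit: 8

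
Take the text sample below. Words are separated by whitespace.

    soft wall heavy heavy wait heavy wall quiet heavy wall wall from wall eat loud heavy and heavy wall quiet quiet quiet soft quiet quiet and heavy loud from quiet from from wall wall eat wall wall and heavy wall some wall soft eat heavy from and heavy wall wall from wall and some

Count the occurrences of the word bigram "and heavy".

4

Scanning the 53 overlapping bigram windows for "and heavy":
  position 17–18: and heavy
  position 26–27: and heavy
  position 38–39: and heavy
  position 47–48: and heavy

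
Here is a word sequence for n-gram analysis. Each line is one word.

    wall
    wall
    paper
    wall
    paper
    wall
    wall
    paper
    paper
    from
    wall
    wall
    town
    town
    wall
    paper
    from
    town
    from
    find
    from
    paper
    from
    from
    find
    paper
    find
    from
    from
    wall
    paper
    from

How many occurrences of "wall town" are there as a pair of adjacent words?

Scanning the 31 overlapping bigram windows for "wall town":
  position 12–13: wall town

1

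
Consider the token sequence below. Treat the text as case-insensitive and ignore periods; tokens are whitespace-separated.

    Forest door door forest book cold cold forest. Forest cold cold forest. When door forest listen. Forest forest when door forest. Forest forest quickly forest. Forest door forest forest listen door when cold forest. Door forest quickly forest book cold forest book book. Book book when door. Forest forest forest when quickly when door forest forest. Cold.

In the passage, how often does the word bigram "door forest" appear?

Scanning the 56 overlapping bigram windows for "door forest":
  position 3–4: door forest
  position 14–15: door forest
  position 20–21: door forest
  position 27–28: door forest
  position 35–36: door forest
  position 47–48: door forest
  position 54–55: door forest

7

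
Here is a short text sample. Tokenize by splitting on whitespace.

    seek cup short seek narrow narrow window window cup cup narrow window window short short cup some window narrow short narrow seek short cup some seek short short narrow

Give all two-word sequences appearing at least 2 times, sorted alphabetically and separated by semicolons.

Bigram counts meeting the condition (at least 2 times):
  cup some: 2
  narrow window: 2
  seek short: 2
  short cup: 2
  short narrow: 2
  short short: 2
  window window: 2

cup some; narrow window; seek short; short cup; short narrow; short short; window window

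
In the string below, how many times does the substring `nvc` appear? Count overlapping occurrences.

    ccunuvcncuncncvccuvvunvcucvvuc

Sliding a length-3 window over the 30 characters (28 positions):
  position 22–24: nvc

1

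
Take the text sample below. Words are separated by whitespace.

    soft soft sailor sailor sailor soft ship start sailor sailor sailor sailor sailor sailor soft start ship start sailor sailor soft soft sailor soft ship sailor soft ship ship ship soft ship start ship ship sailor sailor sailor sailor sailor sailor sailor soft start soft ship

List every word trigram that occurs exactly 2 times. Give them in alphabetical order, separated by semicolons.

sailor soft start; ship start sailor; soft ship start; soft soft sailor; start sailor sailor

Trigram counts meeting the condition (exactly 2 times):
  sailor soft start: 2
  ship start sailor: 2
  soft ship start: 2
  soft soft sailor: 2
  start sailor sailor: 2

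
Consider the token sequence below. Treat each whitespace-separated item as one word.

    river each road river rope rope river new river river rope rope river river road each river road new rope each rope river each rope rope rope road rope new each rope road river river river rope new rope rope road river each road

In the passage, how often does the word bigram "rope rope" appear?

Scanning the 43 overlapping bigram windows for "rope rope":
  position 5–6: rope rope
  position 11–12: rope rope
  position 25–26: rope rope
  position 26–27: rope rope
  position 39–40: rope rope

5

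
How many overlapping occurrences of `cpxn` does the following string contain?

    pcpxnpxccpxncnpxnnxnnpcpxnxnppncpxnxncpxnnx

Sliding a length-4 window over the 43 characters (40 positions):
  position 2–5: cpxn
  position 9–12: cpxn
  position 23–26: cpxn
  position 32–35: cpxn
  position 38–41: cpxn

5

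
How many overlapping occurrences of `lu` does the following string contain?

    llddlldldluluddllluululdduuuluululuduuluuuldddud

8

Sliding a length-2 window over the 48 characters (47 positions):
  position 10–11: lu
  position 12–13: lu
  position 18–19: lu
  position 21–22: lu
  position 29–30: lu
  position 32–33: lu
  position 34–35: lu
  position 39–40: lu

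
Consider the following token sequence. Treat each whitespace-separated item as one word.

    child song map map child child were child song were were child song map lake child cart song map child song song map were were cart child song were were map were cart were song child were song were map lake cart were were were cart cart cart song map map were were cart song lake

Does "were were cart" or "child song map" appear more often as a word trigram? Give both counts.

"were were cart" (3 vs 2)

"were were cart": 3 occurrences
"child song map": 2 occurrences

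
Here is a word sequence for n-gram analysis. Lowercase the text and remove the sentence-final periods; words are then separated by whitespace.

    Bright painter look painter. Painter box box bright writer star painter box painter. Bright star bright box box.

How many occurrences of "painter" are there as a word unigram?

Scanning the 18 tokens for "painter":
  position 2: painter
  position 4: painter
  position 5: painter
  position 11: painter
  position 13: painter

5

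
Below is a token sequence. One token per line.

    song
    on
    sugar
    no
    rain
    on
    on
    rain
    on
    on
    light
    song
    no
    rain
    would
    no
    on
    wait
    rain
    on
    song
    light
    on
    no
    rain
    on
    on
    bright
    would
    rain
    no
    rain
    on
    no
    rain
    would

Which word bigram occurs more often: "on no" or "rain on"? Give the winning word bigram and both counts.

"rain on" (5 vs 2)

"on no": 2 occurrences
"rain on": 5 occurrences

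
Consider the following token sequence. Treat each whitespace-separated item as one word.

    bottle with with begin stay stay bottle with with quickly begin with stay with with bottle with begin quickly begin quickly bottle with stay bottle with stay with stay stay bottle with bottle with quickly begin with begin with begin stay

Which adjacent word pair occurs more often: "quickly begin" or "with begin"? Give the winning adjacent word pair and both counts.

"with begin" (4 vs 3)

"quickly begin": 3 occurrences
"with begin": 4 occurrences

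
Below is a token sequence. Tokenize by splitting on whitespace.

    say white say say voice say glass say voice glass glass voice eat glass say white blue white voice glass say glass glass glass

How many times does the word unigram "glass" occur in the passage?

Scanning the 24 tokens for "glass":
  position 7: glass
  position 10: glass
  position 11: glass
  position 14: glass
  position 20: glass
  position 22: glass
  position 23: glass
  position 24: glass

8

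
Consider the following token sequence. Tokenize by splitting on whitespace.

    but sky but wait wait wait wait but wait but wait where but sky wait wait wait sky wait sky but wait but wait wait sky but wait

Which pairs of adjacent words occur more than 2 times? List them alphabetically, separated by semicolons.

Bigram counts meeting the condition (more than 2 times):
  but wait: 6
  sky but: 3
  wait but: 3
  wait sky: 3
  wait wait: 6

but wait; sky but; wait but; wait sky; wait wait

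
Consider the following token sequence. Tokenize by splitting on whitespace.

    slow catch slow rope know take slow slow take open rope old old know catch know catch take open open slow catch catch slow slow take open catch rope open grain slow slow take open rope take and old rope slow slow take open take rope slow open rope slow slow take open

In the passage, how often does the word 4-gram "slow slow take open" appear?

5

Scanning the 50 overlapping 4-gram windows for "slow slow take open":
  position 7–10: slow slow take open
  position 24–27: slow slow take open
  position 32–35: slow slow take open
  position 41–44: slow slow take open
  position 50–53: slow slow take open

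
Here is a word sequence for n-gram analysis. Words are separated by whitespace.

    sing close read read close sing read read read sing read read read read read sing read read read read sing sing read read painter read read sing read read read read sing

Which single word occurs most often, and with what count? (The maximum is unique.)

Unigram frequencies (highest first):
  read: 22
  sing: 8
  close: 2
  painter: 1

"read", 22 times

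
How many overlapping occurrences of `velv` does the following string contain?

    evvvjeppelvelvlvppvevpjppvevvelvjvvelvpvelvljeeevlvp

4

Sliding a length-4 window over the 52 characters (49 positions):
  position 11–14: velv
  position 29–32: velv
  position 35–38: velv
  position 40–43: velv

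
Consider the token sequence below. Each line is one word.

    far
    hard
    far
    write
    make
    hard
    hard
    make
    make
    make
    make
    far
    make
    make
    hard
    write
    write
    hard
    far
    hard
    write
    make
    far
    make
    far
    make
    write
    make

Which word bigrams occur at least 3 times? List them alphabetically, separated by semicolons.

Bigram counts meeting the condition (at least 3 times):
  far make: 3
  make far: 3
  make make: 4
  write make: 3

far make; make far; make make; write make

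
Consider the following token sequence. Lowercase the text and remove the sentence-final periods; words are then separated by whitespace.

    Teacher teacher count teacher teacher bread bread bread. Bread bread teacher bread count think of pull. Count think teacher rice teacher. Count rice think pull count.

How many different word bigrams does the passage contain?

17

26 tokens → 25 bigram windows in total.
Repeated bigrams (each contributes count−1 duplicates):
  bread bread: 4
  count think: 2
  pull count: 2
  teacher bread: 2
  teacher count: 2
  teacher teacher: 2
8 duplicate windows → 25 − 8 = 17 distinct.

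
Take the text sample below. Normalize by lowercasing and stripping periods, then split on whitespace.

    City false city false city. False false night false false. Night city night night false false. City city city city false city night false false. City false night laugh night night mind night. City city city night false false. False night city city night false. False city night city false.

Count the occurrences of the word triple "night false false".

Scanning the 48 overlapping trigram windows for "night false false":
  position 8–10: night false false
  position 14–16: night false false
  position 23–25: night false false
  position 37–39: night false false
  position 44–46: night false false

5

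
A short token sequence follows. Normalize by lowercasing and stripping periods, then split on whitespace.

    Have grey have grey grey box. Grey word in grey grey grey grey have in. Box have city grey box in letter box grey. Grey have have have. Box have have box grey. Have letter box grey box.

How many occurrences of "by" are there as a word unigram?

Scanning the 38 tokens for "by":
  (none found)

0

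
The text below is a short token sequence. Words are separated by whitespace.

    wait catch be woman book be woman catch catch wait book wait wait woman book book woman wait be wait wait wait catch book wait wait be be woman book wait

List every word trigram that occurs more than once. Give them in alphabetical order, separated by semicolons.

be woman book; book wait wait

Trigram counts meeting the condition (more than once):
  be woman book: 2
  book wait wait: 2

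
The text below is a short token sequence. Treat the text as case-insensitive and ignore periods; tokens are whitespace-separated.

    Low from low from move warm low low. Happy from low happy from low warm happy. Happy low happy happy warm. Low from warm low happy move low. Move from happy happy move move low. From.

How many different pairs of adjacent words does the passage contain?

20

36 tokens → 35 bigram windows in total.
Repeated bigrams (each contributes count−1 duplicates):
  low from: 4
  low happy: 4
  from low: 3
  happy happy: 3
  warm low: 3
  happy from: 2
  happy move: 2
  move low: 2
15 duplicate windows → 35 − 15 = 20 distinct.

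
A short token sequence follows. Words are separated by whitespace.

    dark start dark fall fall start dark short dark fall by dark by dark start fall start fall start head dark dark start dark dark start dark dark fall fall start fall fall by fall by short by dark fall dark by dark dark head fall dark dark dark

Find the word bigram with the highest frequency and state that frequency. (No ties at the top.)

"dark dark", 6 times

Bigram frequencies (highest first):
  dark dark: 6
  dark start: 4
  start dark: 4
  dark fall: 4
  fall start: 4
  by dark: 4
  … (14 more, each ≤ 3)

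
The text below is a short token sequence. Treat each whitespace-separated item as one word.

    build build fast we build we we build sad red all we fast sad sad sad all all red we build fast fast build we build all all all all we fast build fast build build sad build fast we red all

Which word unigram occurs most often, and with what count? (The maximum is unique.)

Unigram frequencies (highest first):
  build: 11
  we: 8
  all: 8
  fast: 7
  sad: 5
  red: 3

"build", 11 times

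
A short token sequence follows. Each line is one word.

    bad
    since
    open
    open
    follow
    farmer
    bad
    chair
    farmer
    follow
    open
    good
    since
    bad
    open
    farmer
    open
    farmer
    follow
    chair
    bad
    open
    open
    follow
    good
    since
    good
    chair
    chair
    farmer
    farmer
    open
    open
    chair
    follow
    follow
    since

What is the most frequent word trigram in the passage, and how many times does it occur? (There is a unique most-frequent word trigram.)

Trigram frequencies (highest first):
  open open follow: 2
  bad since open: 1
  since open open: 1
  open follow farmer: 1
  follow farmer bad: 1
  farmer bad chair: 1
  … (28 more, each ≤ 1)

"open open follow", 2 times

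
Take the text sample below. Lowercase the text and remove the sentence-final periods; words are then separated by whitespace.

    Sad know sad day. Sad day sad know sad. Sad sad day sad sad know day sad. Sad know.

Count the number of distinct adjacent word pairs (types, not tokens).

19 tokens → 18 bigram windows in total.
Repeated bigrams (each contributes count−1 duplicates):
  day sad: 4
  sad know: 4
  sad sad: 4
  sad day: 3
  know sad: 2
12 duplicate windows → 18 − 12 = 6 distinct.

6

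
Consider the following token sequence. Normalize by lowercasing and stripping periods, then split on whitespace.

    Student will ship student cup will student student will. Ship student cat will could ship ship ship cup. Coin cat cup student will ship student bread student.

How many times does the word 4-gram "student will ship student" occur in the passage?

3

Scanning the 24 overlapping 4-gram windows for "student will ship student":
  position 1–4: student will ship student
  position 8–11: student will ship student
  position 22–25: student will ship student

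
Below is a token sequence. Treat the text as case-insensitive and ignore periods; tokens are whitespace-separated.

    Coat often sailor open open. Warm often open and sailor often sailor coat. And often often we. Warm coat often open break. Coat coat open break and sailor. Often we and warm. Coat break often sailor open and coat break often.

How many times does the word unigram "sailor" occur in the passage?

5

Scanning the 41 tokens for "sailor":
  position 3: sailor
  position 10: sailor
  position 12: sailor
  position 28: sailor
  position 36: sailor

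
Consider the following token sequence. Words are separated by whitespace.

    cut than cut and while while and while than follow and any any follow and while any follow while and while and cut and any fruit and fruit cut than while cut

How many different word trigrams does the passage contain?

29

32 tokens → 30 trigram windows in total.
Repeated trigrams (each contributes count−1 duplicates):
  while and while: 2
1 duplicate windows → 30 − 1 = 29 distinct.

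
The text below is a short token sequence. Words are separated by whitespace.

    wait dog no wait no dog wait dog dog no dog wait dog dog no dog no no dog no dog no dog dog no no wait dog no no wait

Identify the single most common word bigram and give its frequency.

Bigram frequencies (highest first):
  dog no: 8
  no dog: 6
  wait dog: 4
  no wait: 3
  dog dog: 3
  no no: 3
  … (2 more, each ≤ 2)

"dog no", 8 times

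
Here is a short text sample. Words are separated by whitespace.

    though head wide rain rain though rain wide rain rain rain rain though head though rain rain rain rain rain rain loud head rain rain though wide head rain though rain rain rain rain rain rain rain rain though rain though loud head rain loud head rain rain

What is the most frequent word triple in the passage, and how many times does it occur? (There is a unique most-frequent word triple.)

"rain rain rain", 12 times

Trigram frequencies (highest first):
  rain rain rain: 12
  rain rain though: 4
  rain though rain: 3
  loud head rain: 3
  wide rain rain: 2
  though rain rain: 2
  … (18 more, each ≤ 2)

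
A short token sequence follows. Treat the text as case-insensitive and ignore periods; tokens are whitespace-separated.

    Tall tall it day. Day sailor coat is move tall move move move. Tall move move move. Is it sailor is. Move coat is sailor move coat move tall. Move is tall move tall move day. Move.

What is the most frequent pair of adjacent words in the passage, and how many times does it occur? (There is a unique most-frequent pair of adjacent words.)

"tall move", 5 times

Bigram frequencies (highest first):
  tall move: 5
  move tall: 4
  move move: 4
  coat is: 2
  is move: 2
  move is: 2
  … (16 more, each ≤ 2)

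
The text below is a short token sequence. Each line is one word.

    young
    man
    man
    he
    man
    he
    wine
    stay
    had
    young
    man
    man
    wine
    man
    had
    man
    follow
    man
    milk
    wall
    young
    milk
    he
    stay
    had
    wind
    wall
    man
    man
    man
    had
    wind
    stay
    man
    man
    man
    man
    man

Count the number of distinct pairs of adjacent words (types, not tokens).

25

38 tokens → 37 bigram windows in total.
Repeated bigrams (each contributes count−1 duplicates):
  man man: 8
  had wind: 2
  man had: 2
  man he: 2
  stay had: 2
  young man: 2
12 duplicate windows → 37 − 12 = 25 distinct.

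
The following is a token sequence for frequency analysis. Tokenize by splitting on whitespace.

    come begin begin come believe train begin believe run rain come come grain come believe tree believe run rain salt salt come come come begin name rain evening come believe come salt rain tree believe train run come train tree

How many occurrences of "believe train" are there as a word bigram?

2

Scanning the 39 overlapping bigram windows for "believe train":
  position 5–6: believe train
  position 35–36: believe train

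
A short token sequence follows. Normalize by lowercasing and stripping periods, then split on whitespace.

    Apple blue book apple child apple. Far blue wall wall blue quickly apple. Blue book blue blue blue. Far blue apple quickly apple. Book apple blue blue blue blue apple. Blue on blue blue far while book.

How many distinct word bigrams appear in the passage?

22

37 tokens → 36 bigram windows in total.
Repeated bigrams (each contributes count−1 duplicates):
  blue blue: 6
  apple blue: 4
  blue apple: 2
  blue book: 2
  blue far: 2
  book apple: 2
  far blue: 2
  quickly apple: 2
14 duplicate windows → 36 − 14 = 22 distinct.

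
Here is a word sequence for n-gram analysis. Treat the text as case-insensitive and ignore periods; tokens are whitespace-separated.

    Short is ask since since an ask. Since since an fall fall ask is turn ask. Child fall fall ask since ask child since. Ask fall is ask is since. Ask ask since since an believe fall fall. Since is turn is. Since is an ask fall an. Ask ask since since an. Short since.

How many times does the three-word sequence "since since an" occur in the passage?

Scanning the 53 overlapping trigram windows for "since since an":
  position 4–6: since since an
  position 8–10: since since an
  position 33–35: since since an
  position 51–53: since since an

4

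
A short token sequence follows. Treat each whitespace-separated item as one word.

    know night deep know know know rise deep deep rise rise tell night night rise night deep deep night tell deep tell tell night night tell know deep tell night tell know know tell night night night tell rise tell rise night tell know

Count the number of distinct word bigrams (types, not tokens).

44 tokens → 43 bigram windows in total.
Repeated bigrams (each contributes count−1 duplicates):
  night tell: 5
  night night: 4
  tell night: 4
  know know: 3
  tell know: 3
  deep deep: 2
  deep tell: 2
  night deep: 2
  … (3 more repeated)
20 duplicate windows → 43 − 20 = 23 distinct.

23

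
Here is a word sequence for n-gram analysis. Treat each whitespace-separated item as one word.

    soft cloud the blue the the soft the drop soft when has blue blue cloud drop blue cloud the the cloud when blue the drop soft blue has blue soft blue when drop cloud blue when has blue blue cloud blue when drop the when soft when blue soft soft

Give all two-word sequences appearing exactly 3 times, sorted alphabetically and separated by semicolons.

blue cloud; blue when; has blue

Bigram counts meeting the condition (exactly 3 times):
  blue cloud: 3
  blue when: 3
  has blue: 3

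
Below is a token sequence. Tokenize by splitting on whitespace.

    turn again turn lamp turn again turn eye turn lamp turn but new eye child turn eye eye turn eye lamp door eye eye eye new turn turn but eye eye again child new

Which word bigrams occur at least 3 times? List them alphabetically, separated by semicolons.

Bigram counts meeting the condition (at least 3 times):
  eye eye: 4
  turn eye: 3

eye eye; turn eye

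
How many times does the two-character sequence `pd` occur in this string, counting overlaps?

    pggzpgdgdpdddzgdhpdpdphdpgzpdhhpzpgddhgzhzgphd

4

Sliding a length-2 window over the 46 characters (45 positions):
  position 10–11: pd
  position 18–19: pd
  position 20–21: pd
  position 28–29: pd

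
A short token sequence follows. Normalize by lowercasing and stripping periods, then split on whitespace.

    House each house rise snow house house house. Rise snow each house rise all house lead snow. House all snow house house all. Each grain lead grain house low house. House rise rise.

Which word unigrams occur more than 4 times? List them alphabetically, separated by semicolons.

Unigram counts meeting the condition (more than 4 times):
  house: 13
  rise: 5

house; rise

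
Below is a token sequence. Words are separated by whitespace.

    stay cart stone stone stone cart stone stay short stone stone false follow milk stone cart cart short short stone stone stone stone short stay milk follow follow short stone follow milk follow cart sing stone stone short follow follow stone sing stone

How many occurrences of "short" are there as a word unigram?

Scanning the 43 tokens for "short":
  position 9: short
  position 18: short
  position 19: short
  position 24: short
  position 29: short
  position 38: short

6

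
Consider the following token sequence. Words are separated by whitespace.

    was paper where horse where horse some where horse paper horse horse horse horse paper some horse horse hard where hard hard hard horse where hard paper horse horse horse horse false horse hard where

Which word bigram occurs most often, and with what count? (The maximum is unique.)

"horse horse", 7 times

Bigram frequencies (highest first):
  horse horse: 7
  where horse: 3
  horse where: 2
  horse paper: 2
  paper horse: 2
  horse hard: 2
  … (13 more, each ≤ 2)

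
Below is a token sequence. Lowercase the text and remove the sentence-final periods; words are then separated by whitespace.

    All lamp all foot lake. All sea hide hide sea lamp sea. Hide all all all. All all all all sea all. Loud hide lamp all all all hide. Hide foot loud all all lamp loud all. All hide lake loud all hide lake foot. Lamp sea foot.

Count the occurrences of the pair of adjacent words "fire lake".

Scanning the 47 overlapping bigram windows for "fire lake":
  (none found)

0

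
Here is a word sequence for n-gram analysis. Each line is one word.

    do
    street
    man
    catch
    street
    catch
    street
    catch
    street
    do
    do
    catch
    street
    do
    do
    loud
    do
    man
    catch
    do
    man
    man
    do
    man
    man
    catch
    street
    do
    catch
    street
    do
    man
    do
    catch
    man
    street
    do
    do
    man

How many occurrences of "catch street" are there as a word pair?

Scanning the 38 overlapping bigram windows for "catch street":
  position 4–5: catch street
  position 6–7: catch street
  position 8–9: catch street
  position 12–13: catch street
  position 26–27: catch street
  position 29–30: catch street

6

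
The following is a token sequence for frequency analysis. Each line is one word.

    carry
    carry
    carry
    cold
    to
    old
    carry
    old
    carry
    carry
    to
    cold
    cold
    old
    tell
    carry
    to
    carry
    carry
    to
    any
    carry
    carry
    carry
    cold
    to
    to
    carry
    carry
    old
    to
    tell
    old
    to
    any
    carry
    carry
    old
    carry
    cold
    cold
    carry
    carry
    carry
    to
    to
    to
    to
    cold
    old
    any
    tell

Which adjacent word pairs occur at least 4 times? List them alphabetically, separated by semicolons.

carry carry; carry to; to to

Bigram counts meeting the condition (at least 4 times):
  carry carry: 10
  carry to: 4
  to to: 4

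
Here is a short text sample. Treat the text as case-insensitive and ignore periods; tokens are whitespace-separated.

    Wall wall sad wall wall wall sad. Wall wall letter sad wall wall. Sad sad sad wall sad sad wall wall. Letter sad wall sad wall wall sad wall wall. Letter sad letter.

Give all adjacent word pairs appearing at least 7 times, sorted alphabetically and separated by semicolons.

Bigram counts meeting the condition (at least 7 times):
  sad wall: 8
  wall wall: 8

sad wall; wall wall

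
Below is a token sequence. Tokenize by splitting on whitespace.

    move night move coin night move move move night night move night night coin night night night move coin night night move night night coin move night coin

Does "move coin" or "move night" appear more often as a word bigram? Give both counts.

"move night" (5 vs 2)

"move coin": 2 occurrences
"move night": 5 occurrences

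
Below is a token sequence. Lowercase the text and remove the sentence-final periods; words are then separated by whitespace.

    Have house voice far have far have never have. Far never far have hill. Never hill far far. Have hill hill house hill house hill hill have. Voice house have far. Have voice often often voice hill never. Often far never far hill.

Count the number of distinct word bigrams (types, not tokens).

28

43 tokens → 42 bigram windows in total.
Repeated bigrams (each contributes count−1 duplicates):
  far have: 5
  have far: 3
  far never: 2
  have hill: 2
  have voice: 2
  hill hill: 2
  hill house: 2
  hill never: 2
  … (2 more repeated)
14 duplicate windows → 42 − 14 = 28 distinct.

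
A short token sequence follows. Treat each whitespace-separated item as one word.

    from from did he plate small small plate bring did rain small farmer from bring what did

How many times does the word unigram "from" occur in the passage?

3

Scanning the 17 tokens for "from":
  position 1: from
  position 2: from
  position 14: from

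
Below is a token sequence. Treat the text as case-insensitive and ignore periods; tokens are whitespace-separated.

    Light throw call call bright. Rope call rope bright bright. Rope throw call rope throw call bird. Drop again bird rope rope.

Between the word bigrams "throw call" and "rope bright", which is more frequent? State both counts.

"throw call" (3 vs 1)

"throw call": 3 occurrences
"rope bright": 1 occurrence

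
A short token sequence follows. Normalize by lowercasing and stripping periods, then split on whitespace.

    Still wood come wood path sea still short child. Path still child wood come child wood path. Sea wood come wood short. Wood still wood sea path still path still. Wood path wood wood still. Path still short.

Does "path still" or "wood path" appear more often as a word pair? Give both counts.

"path still" (4 vs 3)

"path still": 4 occurrences
"wood path": 3 occurrences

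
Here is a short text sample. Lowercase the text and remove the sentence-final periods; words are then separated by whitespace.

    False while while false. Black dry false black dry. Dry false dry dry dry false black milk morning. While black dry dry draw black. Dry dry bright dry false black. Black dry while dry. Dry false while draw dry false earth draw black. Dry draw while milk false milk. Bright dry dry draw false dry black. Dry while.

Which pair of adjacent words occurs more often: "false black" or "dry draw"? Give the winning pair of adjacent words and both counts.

"false black": 4 occurrences
"dry draw": 3 occurrences

"false black" (4 vs 3)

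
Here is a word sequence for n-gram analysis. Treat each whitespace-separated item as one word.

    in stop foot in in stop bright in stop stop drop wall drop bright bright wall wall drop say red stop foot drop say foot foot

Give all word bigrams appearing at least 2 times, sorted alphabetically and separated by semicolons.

drop say; in stop; stop foot; wall drop

Bigram counts meeting the condition (at least 2 times):
  drop say: 2
  in stop: 3
  stop foot: 2
  wall drop: 2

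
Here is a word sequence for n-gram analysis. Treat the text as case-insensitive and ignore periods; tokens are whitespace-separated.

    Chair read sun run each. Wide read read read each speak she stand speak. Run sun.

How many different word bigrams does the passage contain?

16 tokens → 15 bigram windows in total.
Repeated bigrams (each contributes count−1 duplicates):
  read read: 2
1 duplicate windows → 15 − 1 = 14 distinct.

14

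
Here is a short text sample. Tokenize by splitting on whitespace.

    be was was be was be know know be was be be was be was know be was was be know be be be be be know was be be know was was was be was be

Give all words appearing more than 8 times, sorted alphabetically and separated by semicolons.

Unigram counts meeting the condition (more than 8 times):
  be: 18
  was: 13

be; was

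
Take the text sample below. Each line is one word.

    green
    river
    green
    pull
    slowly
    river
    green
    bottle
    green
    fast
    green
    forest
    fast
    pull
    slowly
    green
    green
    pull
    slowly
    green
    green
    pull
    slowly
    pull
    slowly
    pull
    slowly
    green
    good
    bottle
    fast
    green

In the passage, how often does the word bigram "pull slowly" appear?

Scanning the 31 overlapping bigram windows for "pull slowly":
  position 4–5: pull slowly
  position 14–15: pull slowly
  position 18–19: pull slowly
  position 22–23: pull slowly
  position 24–25: pull slowly
  position 26–27: pull slowly

6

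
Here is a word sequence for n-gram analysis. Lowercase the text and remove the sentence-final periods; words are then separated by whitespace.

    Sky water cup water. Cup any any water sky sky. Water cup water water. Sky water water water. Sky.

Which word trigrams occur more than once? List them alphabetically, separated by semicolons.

sky water cup; water cup water; water water sky

Trigram counts meeting the condition (more than once):
  sky water cup: 2
  water cup water: 2
  water water sky: 2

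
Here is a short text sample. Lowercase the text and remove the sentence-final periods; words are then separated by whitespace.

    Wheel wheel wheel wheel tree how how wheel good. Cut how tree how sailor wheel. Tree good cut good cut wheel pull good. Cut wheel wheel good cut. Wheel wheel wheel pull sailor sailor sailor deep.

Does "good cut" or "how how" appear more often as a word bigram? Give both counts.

"good cut": 5 occurrences
"how how": 1 occurrence

"good cut" (5 vs 1)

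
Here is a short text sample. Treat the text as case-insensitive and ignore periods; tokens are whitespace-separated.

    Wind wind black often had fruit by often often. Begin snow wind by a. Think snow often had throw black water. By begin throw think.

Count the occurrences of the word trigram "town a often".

Scanning the 23 overlapping trigram windows for "town a often":
  (none found)

0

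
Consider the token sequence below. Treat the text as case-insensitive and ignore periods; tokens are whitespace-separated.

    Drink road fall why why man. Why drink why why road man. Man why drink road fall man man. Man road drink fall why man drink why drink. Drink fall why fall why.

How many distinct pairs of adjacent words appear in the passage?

18

33 tokens → 32 bigram windows in total.
Repeated bigrams (each contributes count−1 duplicates):
  fall why: 4
  man man: 3
  why drink: 3
  drink fall: 2
  drink road: 2
  drink why: 2
  man why: 2
  road fall: 2
  … (2 more repeated)
14 duplicate windows → 32 − 14 = 18 distinct.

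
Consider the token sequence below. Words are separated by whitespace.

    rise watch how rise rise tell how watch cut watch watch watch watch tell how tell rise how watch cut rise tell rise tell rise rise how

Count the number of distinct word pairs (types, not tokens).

27 tokens → 26 bigram windows in total.
Repeated bigrams (each contributes count−1 duplicates):
  rise tell: 3
  tell rise: 3
  watch watch: 3
  how watch: 2
  rise how: 2
  rise rise: 2
  tell how: 2
  watch cut: 2
11 duplicate windows → 26 − 11 = 15 distinct.

15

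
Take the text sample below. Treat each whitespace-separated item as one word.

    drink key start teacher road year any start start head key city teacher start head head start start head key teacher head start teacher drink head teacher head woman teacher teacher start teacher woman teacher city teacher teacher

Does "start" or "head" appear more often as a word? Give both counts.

"start": 8 occurrences
"head": 7 occurrences

"start" (8 vs 7)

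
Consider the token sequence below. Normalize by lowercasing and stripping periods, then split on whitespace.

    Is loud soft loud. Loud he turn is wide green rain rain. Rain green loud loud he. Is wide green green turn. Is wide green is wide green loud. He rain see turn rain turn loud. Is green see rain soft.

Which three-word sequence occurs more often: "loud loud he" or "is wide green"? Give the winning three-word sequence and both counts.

"is wide green" (4 vs 2)

"loud loud he": 2 occurrences
"is wide green": 4 occurrences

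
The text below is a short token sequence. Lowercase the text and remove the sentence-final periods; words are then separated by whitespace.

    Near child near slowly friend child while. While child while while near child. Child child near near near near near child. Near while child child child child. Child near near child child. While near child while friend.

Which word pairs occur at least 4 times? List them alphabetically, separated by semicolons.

child child; child near; child while; near child; near near

Bigram counts meeting the condition (at least 4 times):
  child child: 7
  child near: 4
  child while: 4
  near child: 5
  near near: 5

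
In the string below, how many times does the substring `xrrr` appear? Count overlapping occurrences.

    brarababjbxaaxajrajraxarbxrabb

0

Sliding a length-4 window over the 30 characters (27 positions):
  (no match at any position)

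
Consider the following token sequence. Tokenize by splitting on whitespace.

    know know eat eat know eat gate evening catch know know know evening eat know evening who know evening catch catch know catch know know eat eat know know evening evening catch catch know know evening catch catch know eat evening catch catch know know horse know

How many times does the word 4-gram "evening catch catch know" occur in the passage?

Scanning the 44 overlapping 4-gram windows for "evening catch catch know":
  position 19–22: evening catch catch know
  position 31–34: evening catch catch know
  position 36–39: evening catch catch know
  position 41–44: evening catch catch know

4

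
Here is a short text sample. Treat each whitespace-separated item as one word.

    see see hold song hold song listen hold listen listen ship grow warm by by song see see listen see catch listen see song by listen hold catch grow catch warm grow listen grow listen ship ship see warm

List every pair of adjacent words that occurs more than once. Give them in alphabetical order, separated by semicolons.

grow listen; hold song; listen hold; listen see; listen ship; see see

Bigram counts meeting the condition (more than once):
  grow listen: 2
  hold song: 2
  listen hold: 2
  listen see: 2
  listen ship: 2
  see see: 2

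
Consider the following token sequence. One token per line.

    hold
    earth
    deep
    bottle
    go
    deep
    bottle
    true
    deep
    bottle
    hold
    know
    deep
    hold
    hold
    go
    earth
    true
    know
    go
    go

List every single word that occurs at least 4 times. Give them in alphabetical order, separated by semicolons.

deep; go; hold

Unigram counts meeting the condition (at least 4 times):
  deep: 4
  go: 4
  hold: 4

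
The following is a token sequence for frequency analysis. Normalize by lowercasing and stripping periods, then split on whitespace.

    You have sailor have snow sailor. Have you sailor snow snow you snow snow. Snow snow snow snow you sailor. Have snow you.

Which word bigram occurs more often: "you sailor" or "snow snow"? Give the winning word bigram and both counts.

"you sailor": 2 occurrences
"snow snow": 6 occurrences

"snow snow" (6 vs 2)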